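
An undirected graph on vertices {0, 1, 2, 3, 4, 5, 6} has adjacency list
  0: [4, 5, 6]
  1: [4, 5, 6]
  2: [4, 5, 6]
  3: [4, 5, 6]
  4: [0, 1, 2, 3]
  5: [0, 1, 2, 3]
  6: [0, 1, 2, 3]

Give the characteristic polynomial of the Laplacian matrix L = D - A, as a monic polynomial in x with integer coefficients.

x^7 - 24x^6 + 234x^5 - 1192x^4 + 3357x^3 - 4968x^2 + 3024x

Each diagonal entry of L is the vertex degree and each off-diagonal entry is -1 where an edge is present, 0 otherwise; in the order [0, 1, 2, 3, 4, 5, 6] the diagonal is [3, 3, 3, 3, 4, 4, 4]. Computing det(xI - L) by cofactor expansion (or equivalently via sum-over-permutations) gives x^7 - 24x^6 + 234x^5 - 1192x^4 + 3357x^3 - 4968x^2 + 3024x. The coefficient of x^6 equals -trace(L) = -24, matching the sum of degrees.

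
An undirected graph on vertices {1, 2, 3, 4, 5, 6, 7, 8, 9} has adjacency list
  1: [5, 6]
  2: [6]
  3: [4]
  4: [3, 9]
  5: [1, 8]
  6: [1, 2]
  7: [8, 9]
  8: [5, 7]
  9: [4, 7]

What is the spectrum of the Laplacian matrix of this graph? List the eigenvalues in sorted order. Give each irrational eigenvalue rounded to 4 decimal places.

[0, 0.1206, 0.4679, 1, 1.6527, 2.3473, 3, 3.5321, 3.8794]

With the vertex order [1, 2, 3, 4, 5, 6, 7, 8, 9], the degrees are [2, 1, 1, 2, 2, 2, 2, 2, 2], giving D = diag(2, 1, 1, 2, 2, 2, 2, 2, 2) and L = D - A. Since every row of L sums to 0, the all-ones vector is in the kernel and 0 is an eigenvalue. There is one zero in the spectrum, matching the 1 component. The eigenvalues sum to 16, which equals trace(L) = 2|E|.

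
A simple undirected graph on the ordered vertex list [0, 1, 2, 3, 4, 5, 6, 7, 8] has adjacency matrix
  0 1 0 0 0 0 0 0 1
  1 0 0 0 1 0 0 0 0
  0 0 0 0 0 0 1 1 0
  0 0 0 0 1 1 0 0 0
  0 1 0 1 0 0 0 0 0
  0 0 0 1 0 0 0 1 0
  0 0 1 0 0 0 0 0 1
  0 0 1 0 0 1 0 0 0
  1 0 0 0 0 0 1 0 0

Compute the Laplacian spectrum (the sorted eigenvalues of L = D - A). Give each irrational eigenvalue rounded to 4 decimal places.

Each diagonal entry of L is the vertex degree and each off-diagonal entry is -1 where an edge is present, 0 otherwise; in the order [0, 1, 2, 3, 4, 5, 6, 7, 8] the diagonal is [2, 2, 2, 2, 2, 2, 2, 2, 2]. Diagonalising L (or applying a numerical eigensolver to the 9x9 matrix) gives the spectrum above. The single zero eigenvalue shows the graph is connected. The eigenvalues sum to 18, which equals trace(L) = 2|E|. By the matrix-tree theorem the graph has (1/9) * product of the nonzero eigenvalues = 9 spanning trees.

[0, 0.4679, 0.4679, 1.6527, 1.6527, 3, 3, 3.8794, 3.8794]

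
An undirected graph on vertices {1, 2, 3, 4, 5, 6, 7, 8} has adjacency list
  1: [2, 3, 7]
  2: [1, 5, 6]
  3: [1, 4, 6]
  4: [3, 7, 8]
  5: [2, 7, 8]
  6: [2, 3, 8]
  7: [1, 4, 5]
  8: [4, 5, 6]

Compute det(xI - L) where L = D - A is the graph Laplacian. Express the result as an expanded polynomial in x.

x^8 - 24x^7 + 240x^6 - 1296x^5 + 4080x^4 - 7488x^3 + 7424x^2 - 3072x

Reading degrees in the order [1, 2, 3, 4, 5, 6, 7, 8] gives [3, 3, 3, 3, 3, 3, 3, 3]; set D = diag(3, 3, 3, 3, 3, 3, 3, 3) and form L = D - A. L has integer entries, so p(x) = det(xI - L) has integer coefficients. Expanding the determinant yields x^8 - 24x^7 + 240x^6 - 1296x^5 + 4080x^4 - 7488x^3 + 7424x^2 - 3072x. The coefficient of x^7 equals -trace(L) = -24, matching the sum of degrees. The eigenvalues sum to 24, which equals trace(L) = 2|E|.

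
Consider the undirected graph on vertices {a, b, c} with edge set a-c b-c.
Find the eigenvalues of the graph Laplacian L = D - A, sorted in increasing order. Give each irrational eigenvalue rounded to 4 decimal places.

With the vertex order [a, b, c], the degrees are [1, 1, 2], giving D = diag(1, 1, 2) and L = D - A. Since every row of L sums to 0, the all-ones vector is in the kernel and 0 is an eigenvalue. The largest eigenvalue, 3, is at most the vertex count 3.

[0, 1, 3]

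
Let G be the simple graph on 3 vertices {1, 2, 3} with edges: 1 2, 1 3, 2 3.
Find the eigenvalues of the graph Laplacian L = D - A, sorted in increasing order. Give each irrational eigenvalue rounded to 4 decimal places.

[0, 3, 3]

With the vertex order [1, 2, 3], the degrees are [2, 2, 2], giving D = diag(2, 2, 2) and L = D - A. The multiplicity of 0 as a Laplacian eigenvalue equals the number of connected components. There is one zero in the spectrum, matching the 1 component.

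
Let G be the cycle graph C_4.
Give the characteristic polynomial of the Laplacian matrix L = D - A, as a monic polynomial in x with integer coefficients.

x^4 - 8x^3 + 20x^2 - 16x

The graph has 4 vertices and degree multiset [2, 2, 2, 2]; D is the diagonal matrix of degrees and L = D - A. L has integer entries, so p(x) = det(xI - L) has integer coefficients. Expanding the determinant yields x^4 - 8x^3 + 20x^2 - 16x. The coefficient of x^3 equals -trace(L) = -8, matching the sum of degrees. There is one zero in the spectrum, matching the 1 component.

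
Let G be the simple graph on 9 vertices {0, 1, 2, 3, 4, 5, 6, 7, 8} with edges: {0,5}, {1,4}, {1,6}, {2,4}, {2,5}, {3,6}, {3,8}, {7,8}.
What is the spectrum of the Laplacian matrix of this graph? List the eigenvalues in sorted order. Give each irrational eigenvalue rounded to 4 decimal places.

[0, 0.1206, 0.4679, 1, 1.6527, 2.3473, 3, 3.5321, 3.8794]

Reading degrees in the order [0, 1, 2, 3, 4, 5, 6, 7, 8] gives [1, 2, 2, 2, 2, 2, 2, 1, 2]; set D = diag(1, 2, 2, 2, 2, 2, 2, 1, 2) and form L = D - A. The multiplicity of 0 as a Laplacian eigenvalue equals the number of connected components. There is one zero in the spectrum, matching the 1 component.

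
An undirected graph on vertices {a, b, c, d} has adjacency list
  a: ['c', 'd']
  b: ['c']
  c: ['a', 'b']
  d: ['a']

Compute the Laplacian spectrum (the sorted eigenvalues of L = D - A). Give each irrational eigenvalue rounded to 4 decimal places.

With the vertex order [a, b, c, d], the degrees are [2, 1, 2, 1], giving D = diag(2, 1, 2, 1) and L = D - A. The multiplicity of 0 as a Laplacian eigenvalue equals the number of connected components. The single zero eigenvalue shows the graph is connected. The eigenvalues sum to 6, which equals trace(L) = 2|E|. There is one zero in the spectrum, matching the 1 component.

[0, 0.5858, 2, 3.4142]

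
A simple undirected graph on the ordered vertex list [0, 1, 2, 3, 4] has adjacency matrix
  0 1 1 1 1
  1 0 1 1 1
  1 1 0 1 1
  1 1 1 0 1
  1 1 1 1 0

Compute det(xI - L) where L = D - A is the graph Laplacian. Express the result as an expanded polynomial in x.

x^5 - 20x^4 + 150x^3 - 500x^2 + 625x

Each diagonal entry of L is the vertex degree and each off-diagonal entry is -1 where an edge is present, 0 otherwise; in the order [0, 1, 2, 3, 4] the diagonal is [4, 4, 4, 4, 4]. L has integer entries, so p(x) = det(xI - L) has integer coefficients. Expanding the determinant yields x^5 - 20x^4 + 150x^3 - 500x^2 + 625x. Since p(0) = det(-L) = 0, x divides p(x). The largest eigenvalue, 5, is at most the vertex count 5.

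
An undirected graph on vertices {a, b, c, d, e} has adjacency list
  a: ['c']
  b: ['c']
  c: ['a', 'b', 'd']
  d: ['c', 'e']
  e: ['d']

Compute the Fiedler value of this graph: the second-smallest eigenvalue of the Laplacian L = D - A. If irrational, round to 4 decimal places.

0.5188

Reading degrees in the order [a, b, c, d, e] gives [1, 1, 3, 2, 1]; set D = diag(1, 1, 3, 2, 1) and form L = D - A. Computing the eigenvalues of L and sorting gives [0, 0.5188, 1, 2.3111, 4.1701]. The Fiedler value lambda_2 = 0.5188 is strictly positive, so the graph is connected. By the matrix-tree theorem the graph has (1/5) * product of the nonzero eigenvalues = 1 spanning tree.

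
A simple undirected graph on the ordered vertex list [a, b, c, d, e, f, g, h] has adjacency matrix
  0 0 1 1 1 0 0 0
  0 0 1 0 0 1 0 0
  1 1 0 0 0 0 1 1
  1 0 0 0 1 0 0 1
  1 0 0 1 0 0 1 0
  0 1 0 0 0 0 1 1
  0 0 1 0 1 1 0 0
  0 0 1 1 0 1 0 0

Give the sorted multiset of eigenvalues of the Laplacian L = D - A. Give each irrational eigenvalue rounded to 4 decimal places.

With the vertex order [a, b, c, d, e, f, g, h], the degrees are [3, 2, 4, 3, 3, 3, 3, 3], giving D = diag(3, 2, 4, 3, 3, 3, 3, 3) and L = D - A. The multiplicity of 0 as a Laplacian eigenvalue equals the number of connected components. The largest eigenvalue, 6.0437, is at most the vertex count 8.

[0, 1.1759, 2.3820, 2.4518, 3.3285, 4, 4.6180, 6.0437]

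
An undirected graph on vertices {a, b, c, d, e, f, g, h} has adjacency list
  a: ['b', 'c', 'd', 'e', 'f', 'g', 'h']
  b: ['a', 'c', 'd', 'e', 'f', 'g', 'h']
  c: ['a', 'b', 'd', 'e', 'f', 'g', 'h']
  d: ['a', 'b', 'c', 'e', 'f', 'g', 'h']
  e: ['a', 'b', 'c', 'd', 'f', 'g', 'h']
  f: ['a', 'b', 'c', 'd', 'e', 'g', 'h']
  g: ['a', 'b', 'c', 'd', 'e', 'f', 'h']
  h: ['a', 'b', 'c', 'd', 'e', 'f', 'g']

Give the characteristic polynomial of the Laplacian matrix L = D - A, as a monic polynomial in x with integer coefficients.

x^8 - 56x^7 + 1344x^6 - 17920x^5 + 143360x^4 - 688128x^3 + 1835008x^2 - 2097152x

Each diagonal entry of L is the vertex degree and each off-diagonal entry is -1 where an edge is present, 0 otherwise; in the order [a, b, c, d, e, f, g, h] the diagonal is [7, 7, 7, 7, 7, 7, 7, 7]. Computing det(xI - L) by cofactor expansion (or equivalently via sum-over-permutations) gives x^8 - 56x^7 + 1344x^6 - 17920x^5 + 143360x^4 - 688128x^3 + 1835008x^2 - 2097152x. Since p(0) = det(-L) = 0, x divides p(x).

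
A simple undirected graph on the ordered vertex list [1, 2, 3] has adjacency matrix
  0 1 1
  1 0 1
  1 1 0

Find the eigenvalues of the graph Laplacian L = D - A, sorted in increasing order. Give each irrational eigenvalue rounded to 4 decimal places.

[0, 3, 3]

With the vertex order [1, 2, 3], the degrees are [2, 2, 2], giving D = diag(2, 2, 2) and L = D - A. Diagonalising L (or applying a numerical eigensolver to the 3x3 matrix) gives the spectrum above. By the matrix-tree theorem the graph has (1/3) * product of the nonzero eigenvalues = 3 spanning trees.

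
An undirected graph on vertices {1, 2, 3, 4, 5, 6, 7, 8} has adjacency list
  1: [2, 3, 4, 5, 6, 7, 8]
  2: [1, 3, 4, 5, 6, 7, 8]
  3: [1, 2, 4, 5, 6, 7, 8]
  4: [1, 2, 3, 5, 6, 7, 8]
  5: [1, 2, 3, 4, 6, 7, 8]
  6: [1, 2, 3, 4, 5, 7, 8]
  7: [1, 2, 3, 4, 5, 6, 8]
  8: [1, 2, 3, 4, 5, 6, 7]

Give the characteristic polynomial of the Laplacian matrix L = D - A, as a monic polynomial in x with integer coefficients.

x^8 - 56x^7 + 1344x^6 - 17920x^5 + 143360x^4 - 688128x^3 + 1835008x^2 - 2097152x

With the vertex order [1, 2, 3, 4, 5, 6, 7, 8], the degrees are [7, 7, 7, 7, 7, 7, 7, 7], giving D = diag(7, 7, 7, 7, 7, 7, 7, 7) and L = D - A. Computing det(xI - L) by cofactor expansion (or equivalently via sum-over-permutations) gives x^8 - 56x^7 + 1344x^6 - 17920x^5 + 143360x^4 - 688128x^3 + 1835008x^2 - 2097152x. Since p(0) = det(-L) = 0, x divides p(x). The largest eigenvalue, 8, is at most the vertex count 8.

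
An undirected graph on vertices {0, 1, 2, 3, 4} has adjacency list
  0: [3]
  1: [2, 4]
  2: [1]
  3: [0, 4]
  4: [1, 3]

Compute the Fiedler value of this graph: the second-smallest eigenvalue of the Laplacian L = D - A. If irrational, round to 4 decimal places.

0.3820

With the vertex order [0, 1, 2, 3, 4], the degrees are [1, 2, 1, 2, 2], giving D = diag(1, 2, 1, 2, 2) and L = D - A. The smallest Laplacian eigenvalue is always 0. The next one, lambda_2 = 0.3820, measures how hard the graph is to disconnect: larger values mean better connectivity. By the matrix-tree theorem the graph has (1/5) * product of the nonzero eigenvalues = 1 spanning tree. The largest eigenvalue, 3.6180, is at most the vertex count 5.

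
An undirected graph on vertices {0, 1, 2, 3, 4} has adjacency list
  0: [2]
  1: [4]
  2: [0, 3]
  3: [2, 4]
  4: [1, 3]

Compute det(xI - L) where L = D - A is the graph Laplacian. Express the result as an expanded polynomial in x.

Reading degrees in the order [0, 1, 2, 3, 4] gives [1, 1, 2, 2, 2]; set D = diag(1, 1, 2, 2, 2) and form L = D - A. Computing det(xI - L) by cofactor expansion (or equivalently via sum-over-permutations) gives x^5 - 8x^4 + 21x^3 - 20x^2 + 5x. The coefficient of x^4 equals -trace(L) = -8, matching the sum of degrees. The eigenvalues sum to 8, which equals trace(L) = 2|E|.

x^5 - 8x^4 + 21x^3 - 20x^2 + 5x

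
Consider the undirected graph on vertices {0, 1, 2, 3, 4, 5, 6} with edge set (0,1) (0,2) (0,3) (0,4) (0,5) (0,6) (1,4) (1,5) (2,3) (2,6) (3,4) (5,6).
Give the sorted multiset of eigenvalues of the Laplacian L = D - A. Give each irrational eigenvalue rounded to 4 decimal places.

[0, 2, 2, 4, 4, 5, 7]

Each diagonal entry of L is the vertex degree and each off-diagonal entry is -1 where an edge is present, 0 otherwise; in the order [0, 1, 2, 3, 4, 5, 6] the diagonal is [6, 3, 3, 3, 3, 3, 3]. Since every row of L sums to 0, the all-ones vector is in the kernel and 0 is an eigenvalue. The single zero eigenvalue shows the graph is connected. By the matrix-tree theorem the graph has (1/7) * product of the nonzero eigenvalues = 320 spanning trees.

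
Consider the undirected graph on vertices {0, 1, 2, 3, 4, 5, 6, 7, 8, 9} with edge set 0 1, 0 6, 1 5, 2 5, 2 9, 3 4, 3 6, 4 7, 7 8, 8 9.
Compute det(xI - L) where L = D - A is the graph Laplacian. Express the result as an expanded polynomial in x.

With the vertex order [0, 1, 2, 3, 4, 5, 6, 7, 8, 9], the degrees are [2, 2, 2, 2, 2, 2, 2, 2, 2, 2], giving D = diag(2, 2, 2, 2, 2, 2, 2, 2, 2, 2) and L = D - A. Computing det(xI - L) by cofactor expansion (or equivalently via sum-over-permutations) gives x^10 - 20x^9 + 170x^8 - 800x^7 + 2275x^6 - 4004x^5 + 4290x^4 - 2640x^3 + 825x^2 - 100x. Since p(0) = det(-L) = 0, x divides p(x). By the matrix-tree theorem the graph has (1/10) * product of the nonzero eigenvalues = 10 spanning trees. The largest eigenvalue, 4, is at most the vertex count 10.

x^10 - 20x^9 + 170x^8 - 800x^7 + 2275x^6 - 4004x^5 + 4290x^4 - 2640x^3 + 825x^2 - 100x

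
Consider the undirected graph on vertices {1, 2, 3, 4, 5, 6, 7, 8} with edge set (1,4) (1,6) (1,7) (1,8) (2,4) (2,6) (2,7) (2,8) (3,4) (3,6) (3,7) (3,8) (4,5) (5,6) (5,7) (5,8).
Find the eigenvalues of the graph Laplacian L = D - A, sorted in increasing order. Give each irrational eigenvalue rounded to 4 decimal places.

[0, 4, 4, 4, 4, 4, 4, 8]

With the vertex order [1, 2, 3, 4, 5, 6, 7, 8], the degrees are [4, 4, 4, 4, 4, 4, 4, 4], giving D = diag(4, 4, 4, 4, 4, 4, 4, 4) and L = D - A. The multiplicity of 0 as a Laplacian eigenvalue equals the number of connected components. The single zero eigenvalue shows the graph is connected. The eigenvalues sum to 32, which equals trace(L) = 2|E|.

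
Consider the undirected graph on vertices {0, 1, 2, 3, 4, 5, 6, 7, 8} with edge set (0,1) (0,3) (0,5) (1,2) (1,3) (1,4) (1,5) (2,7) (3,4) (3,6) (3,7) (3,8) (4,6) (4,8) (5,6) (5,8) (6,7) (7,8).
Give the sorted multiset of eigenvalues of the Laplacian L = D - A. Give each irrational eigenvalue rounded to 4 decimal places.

[0, 1.7427, 2.4209, 3.7884, 4, 4.1649, 5.7720, 6.5426, 7.5685]

With the vertex order [0, 1, 2, 3, 4, 5, 6, 7, 8], the degrees are [3, 5, 2, 6, 4, 4, 4, 4, 4], giving D = diag(3, 5, 2, 6, 4, 4, 4, 4, 4) and L = D - A. Since every row of L sums to 0, the all-ones vector is in the kernel and 0 is an eigenvalue. The single zero eigenvalue shows the graph is connected.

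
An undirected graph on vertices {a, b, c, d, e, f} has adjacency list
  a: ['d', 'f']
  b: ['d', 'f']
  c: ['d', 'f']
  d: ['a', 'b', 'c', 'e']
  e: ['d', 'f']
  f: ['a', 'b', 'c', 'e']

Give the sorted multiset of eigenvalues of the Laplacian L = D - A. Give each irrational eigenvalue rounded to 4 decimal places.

[0, 2, 2, 2, 4, 6]

With the vertex order [a, b, c, d, e, f], the degrees are [2, 2, 2, 4, 2, 4], giving D = diag(2, 2, 2, 4, 2, 4) and L = D - A. Diagonalising L (or applying a numerical eigensolver to the 6x6 matrix) gives the spectrum above. The eigenvalues sum to 16, which equals trace(L) = 2|E|. There is one zero in the spectrum, matching the 1 component.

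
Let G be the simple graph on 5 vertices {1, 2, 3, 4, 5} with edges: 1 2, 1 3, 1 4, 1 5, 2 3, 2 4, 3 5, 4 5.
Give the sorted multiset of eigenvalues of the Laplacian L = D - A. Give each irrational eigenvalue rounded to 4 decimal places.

[0, 3, 3, 5, 5]

With the vertex order [1, 2, 3, 4, 5], the degrees are [4, 3, 3, 3, 3], giving D = diag(4, 3, 3, 3, 3) and L = D - A. The multiplicity of 0 as a Laplacian eigenvalue equals the number of connected components. The largest eigenvalue, 5, is at most the vertex count 5. There is one zero in the spectrum, matching the 1 component.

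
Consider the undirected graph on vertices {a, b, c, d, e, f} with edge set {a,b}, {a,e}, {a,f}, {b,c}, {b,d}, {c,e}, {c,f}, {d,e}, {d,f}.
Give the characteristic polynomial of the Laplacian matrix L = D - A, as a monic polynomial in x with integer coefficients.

Each diagonal entry of L is the vertex degree and each off-diagonal entry is -1 where an edge is present, 0 otherwise; in the order [a, b, c, d, e, f] the diagonal is [3, 3, 3, 3, 3, 3]. The eigenvalues of L are [0, 3, 3, 3, 3, 6]; the characteristic polynomial is the product of (x - lambda_i), which multiplies out to x^6 - 18x^5 + 126x^4 - 432x^3 + 729x^2 - 486x. The coefficient of x^5 equals -trace(L) = -18, matching the sum of degrees.

x^6 - 18x^5 + 126x^4 - 432x^3 + 729x^2 - 486x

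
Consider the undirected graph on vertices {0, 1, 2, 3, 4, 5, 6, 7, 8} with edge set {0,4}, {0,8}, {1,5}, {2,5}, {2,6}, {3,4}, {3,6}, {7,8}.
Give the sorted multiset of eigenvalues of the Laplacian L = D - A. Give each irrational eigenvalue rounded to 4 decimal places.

Each diagonal entry of L is the vertex degree and each off-diagonal entry is -1 where an edge is present, 0 otherwise; in the order [0, 1, 2, 3, 4, 5, 6, 7, 8] the diagonal is [2, 1, 2, 2, 2, 2, 2, 1, 2]. Since every row of L sums to 0, the all-ones vector is in the kernel and 0 is an eigenvalue. The single zero eigenvalue shows the graph is connected. The largest eigenvalue, 3.8794, is at most the vertex count 9. There is one zero in the spectrum, matching the 1 component.

[0, 0.1206, 0.4679, 1, 1.6527, 2.3473, 3, 3.5321, 3.8794]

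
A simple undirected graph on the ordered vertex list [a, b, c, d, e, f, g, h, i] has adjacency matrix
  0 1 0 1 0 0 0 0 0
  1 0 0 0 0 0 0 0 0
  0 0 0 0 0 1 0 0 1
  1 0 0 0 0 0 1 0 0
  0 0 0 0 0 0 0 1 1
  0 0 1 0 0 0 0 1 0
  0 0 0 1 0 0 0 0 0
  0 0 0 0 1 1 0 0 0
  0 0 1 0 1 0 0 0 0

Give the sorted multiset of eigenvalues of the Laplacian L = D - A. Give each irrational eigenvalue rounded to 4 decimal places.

With the vertex order [a, b, c, d, e, f, g, h, i], the degrees are [2, 1, 2, 2, 2, 2, 1, 2, 2], giving D = diag(2, 1, 2, 2, 2, 2, 1, 2, 2) and L = D - A. The multiplicity of 0 as a Laplacian eigenvalue equals the number of connected components. The 2 zero eigenvalues correspond to the 2 connected components. There are 2 zeros in the spectrum, matching the 2 components. The eigenvalues sum to 16, which equals trace(L) = 2|E|.

[0, 0, 0.5858, 1.3820, 1.3820, 2, 3.4142, 3.6180, 3.6180]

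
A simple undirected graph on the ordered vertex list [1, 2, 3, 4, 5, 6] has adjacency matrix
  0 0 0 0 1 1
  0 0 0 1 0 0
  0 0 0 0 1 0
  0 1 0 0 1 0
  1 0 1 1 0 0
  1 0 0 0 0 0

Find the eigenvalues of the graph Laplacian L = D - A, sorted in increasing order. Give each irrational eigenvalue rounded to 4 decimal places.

Reading degrees in the order [1, 2, 3, 4, 5, 6] gives [2, 1, 1, 2, 3, 1]; set D = diag(2, 1, 1, 2, 3, 1) and form L = D - A. The multiplicity of 0 as a Laplacian eigenvalue equals the number of connected components. The single zero eigenvalue shows the graph is connected. By the matrix-tree theorem the graph has (1/6) * product of the nonzero eigenvalues = 1 spanning tree.

[0, 0.3820, 0.6972, 2, 2.6180, 4.3028]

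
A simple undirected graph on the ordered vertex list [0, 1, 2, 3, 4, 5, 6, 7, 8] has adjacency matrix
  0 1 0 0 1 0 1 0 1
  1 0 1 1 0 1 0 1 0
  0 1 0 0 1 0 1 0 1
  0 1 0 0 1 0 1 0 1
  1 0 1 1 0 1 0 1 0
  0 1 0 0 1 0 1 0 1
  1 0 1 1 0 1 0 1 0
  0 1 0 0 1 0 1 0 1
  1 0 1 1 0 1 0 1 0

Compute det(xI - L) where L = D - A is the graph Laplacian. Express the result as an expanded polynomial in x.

x^9 - 40x^8 + 690x^7 - 6720x^6 + 40485x^5 - 154704x^4 + 366560x^3 - 492800x^2 + 288000x

With the vertex order [0, 1, 2, 3, 4, 5, 6, 7, 8], the degrees are [4, 5, 4, 4, 5, 4, 5, 4, 5], giving D = diag(4, 5, 4, 4, 5, 4, 5, 4, 5) and L = D - A. The eigenvalues of L are [0, 4, 4, 4, 4, 5, 5, 5, 9]; the characteristic polynomial is the product of (x - lambda_i), which multiplies out to x^9 - 40x^8 + 690x^7 - 6720x^6 + 40485x^5 - 154704x^4 + 366560x^3 - 492800x^2 + 288000x. The constant term is 0 because L is singular (the all-ones vector lies in its kernel). There is one zero in the spectrum, matching the 1 component.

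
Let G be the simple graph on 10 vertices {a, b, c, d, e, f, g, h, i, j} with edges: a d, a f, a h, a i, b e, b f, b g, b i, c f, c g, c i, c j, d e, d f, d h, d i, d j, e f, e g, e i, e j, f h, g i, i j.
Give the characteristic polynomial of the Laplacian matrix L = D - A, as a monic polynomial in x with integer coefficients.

Reading degrees in the order [a, b, c, d, e, f, g, h, i, j] gives [4, 4, 4, 6, 6, 6, 4, 3, 7, 4]; set D = diag(4, 4, 4, 6, 6, 6, 4, 3, 7, 4) and form L = D - A. Computing det(xI - L) by cofactor expansion (or equivalently via sum-over-permutations) gives x^10 - 48x^9 + 1005x^8 - 12034x^7 + 90705x^6 - 445632x^5 + 1424419x^4 - 2849516x^3 + 3226664x^2 - 1568420x. Since p(0) = det(-L) = 0, x divides p(x). The eigenvalues sum to 48, which equals trace(L) = 2|E|.

x^10 - 48x^9 + 1005x^8 - 12034x^7 + 90705x^6 - 445632x^5 + 1424419x^4 - 2849516x^3 + 3226664x^2 - 1568420x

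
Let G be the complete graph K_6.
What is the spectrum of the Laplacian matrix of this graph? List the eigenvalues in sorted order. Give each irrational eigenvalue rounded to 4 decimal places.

The graph has 6 vertices and degree multiset [5, 5, 5, 5, 5, 5]; D is the diagonal matrix of degrees and L = D - A. L is symmetric positive semidefinite, so every eigenvalue is real and nonnegative. The single zero eigenvalue shows the graph is connected. By the matrix-tree theorem the graph has (1/6) * product of the nonzero eigenvalues = 1296 spanning trees. There is one zero in the spectrum, matching the 1 component.

[0, 6, 6, 6, 6, 6]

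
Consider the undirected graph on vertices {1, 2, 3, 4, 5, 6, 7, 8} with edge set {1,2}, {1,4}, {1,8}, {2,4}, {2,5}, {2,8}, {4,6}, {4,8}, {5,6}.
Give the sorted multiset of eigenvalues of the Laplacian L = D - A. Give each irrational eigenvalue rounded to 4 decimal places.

[0, 0, 0, 1.2679, 2.5858, 4, 4.7321, 5.4142]

Reading degrees in the order [1, 2, 3, 4, 5, 6, 7, 8] gives [3, 4, 0, 4, 2, 2, 0, 3]; set D = diag(3, 4, 0, 4, 2, 2, 0, 3) and form L = D - A. L is symmetric positive semidefinite, so every eigenvalue is real and nonnegative. The 3 zero eigenvalues correspond to the 3 connected components. The largest eigenvalue, 5.4142, is at most the vertex count 8. There are 3 zeros in the spectrum, matching the 3 components.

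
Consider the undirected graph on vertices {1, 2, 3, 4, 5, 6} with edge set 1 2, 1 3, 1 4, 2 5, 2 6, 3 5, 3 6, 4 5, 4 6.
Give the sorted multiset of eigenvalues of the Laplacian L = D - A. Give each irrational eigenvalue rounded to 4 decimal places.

[0, 3, 3, 3, 3, 6]

Reading degrees in the order [1, 2, 3, 4, 5, 6] gives [3, 3, 3, 3, 3, 3]; set D = diag(3, 3, 3, 3, 3, 3) and form L = D - A. L is symmetric positive semidefinite, so every eigenvalue is real and nonnegative. The eigenvalues sum to 18, which equals trace(L) = 2|E|.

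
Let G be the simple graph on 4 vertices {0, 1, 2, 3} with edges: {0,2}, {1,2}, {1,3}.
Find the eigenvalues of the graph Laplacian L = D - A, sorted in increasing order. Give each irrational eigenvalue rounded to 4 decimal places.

[0, 0.5858, 2, 3.4142]

Each diagonal entry of L is the vertex degree and each off-diagonal entry is -1 where an edge is present, 0 otherwise; in the order [0, 1, 2, 3] the diagonal is [1, 2, 2, 1]. Since every row of L sums to 0, the all-ones vector is in the kernel and 0 is an eigenvalue. By the matrix-tree theorem the graph has (1/4) * product of the nonzero eigenvalues = 1 spanning tree.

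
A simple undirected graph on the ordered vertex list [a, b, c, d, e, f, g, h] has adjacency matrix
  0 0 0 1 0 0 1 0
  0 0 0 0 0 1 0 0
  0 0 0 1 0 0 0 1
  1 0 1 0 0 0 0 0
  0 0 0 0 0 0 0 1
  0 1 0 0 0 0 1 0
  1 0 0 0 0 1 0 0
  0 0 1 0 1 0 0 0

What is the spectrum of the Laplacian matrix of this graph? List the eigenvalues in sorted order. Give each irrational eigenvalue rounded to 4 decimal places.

Each diagonal entry of L is the vertex degree and each off-diagonal entry is -1 where an edge is present, 0 otherwise; in the order [a, b, c, d, e, f, g, h] the diagonal is [2, 1, 2, 2, 1, 2, 2, 2]. The multiplicity of 0 as a Laplacian eigenvalue equals the number of connected components. The eigenvalues sum to 14, which equals trace(L) = 2|E|.

[0, 0.1522, 0.5858, 1.2346, 2, 2.7654, 3.4142, 3.8478]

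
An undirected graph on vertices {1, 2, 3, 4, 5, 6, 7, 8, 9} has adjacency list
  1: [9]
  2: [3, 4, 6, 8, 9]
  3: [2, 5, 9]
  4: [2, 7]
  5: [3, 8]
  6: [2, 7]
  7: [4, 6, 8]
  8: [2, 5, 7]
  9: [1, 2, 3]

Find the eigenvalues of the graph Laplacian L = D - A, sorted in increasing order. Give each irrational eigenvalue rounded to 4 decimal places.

[0, 0.5890, 1.1501, 2, 2.1976, 3.1702, 4, 4.4166, 6.4764]

With the vertex order [1, 2, 3, 4, 5, 6, 7, 8, 9], the degrees are [1, 5, 3, 2, 2, 2, 3, 3, 3], giving D = diag(1, 5, 3, 2, 2, 2, 3, 3, 3) and L = D - A. The multiplicity of 0 as a Laplacian eigenvalue equals the number of connected components. The eigenvalues sum to 24, which equals trace(L) = 2|E|.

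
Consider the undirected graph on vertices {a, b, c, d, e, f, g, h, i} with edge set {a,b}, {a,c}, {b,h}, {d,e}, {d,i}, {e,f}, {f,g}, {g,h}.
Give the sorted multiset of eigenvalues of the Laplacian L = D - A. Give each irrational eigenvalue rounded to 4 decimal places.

With the vertex order [a, b, c, d, e, f, g, h, i], the degrees are [2, 2, 1, 2, 2, 2, 2, 2, 1], giving D = diag(2, 2, 1, 2, 2, 2, 2, 2, 1) and L = D - A. Since every row of L sums to 0, the all-ones vector is in the kernel and 0 is an eigenvalue. The single zero eigenvalue shows the graph is connected. The eigenvalues sum to 16, which equals trace(L) = 2|E|. By the matrix-tree theorem the graph has (1/9) * product of the nonzero eigenvalues = 1 spanning tree.

[0, 0.1206, 0.4679, 1, 1.6527, 2.3473, 3, 3.5321, 3.8794]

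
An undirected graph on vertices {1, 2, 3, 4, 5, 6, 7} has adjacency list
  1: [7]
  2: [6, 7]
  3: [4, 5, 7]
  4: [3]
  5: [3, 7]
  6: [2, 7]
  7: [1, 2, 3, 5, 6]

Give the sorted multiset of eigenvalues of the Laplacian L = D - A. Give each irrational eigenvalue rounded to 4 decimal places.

[0, 0.5961, 1, 1.5196, 3, 3.8273, 6.0570]

Each diagonal entry of L is the vertex degree and each off-diagonal entry is -1 where an edge is present, 0 otherwise; in the order [1, 2, 3, 4, 5, 6, 7] the diagonal is [1, 2, 3, 1, 2, 2, 5]. The multiplicity of 0 as a Laplacian eigenvalue equals the number of connected components. The single zero eigenvalue shows the graph is connected. There is one zero in the spectrum, matching the 1 component. By the matrix-tree theorem the graph has (1/7) * product of the nonzero eigenvalues = 9 spanning trees.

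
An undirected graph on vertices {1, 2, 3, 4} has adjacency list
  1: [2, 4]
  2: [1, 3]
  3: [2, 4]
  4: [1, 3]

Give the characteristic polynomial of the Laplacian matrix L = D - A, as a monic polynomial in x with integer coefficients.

With the vertex order [1, 2, 3, 4], the degrees are [2, 2, 2, 2], giving D = diag(2, 2, 2, 2) and L = D - A. The eigenvalues of L are [0, 2, 2, 4]; the characteristic polynomial is the product of (x - lambda_i), which multiplies out to x^4 - 8x^3 + 20x^2 - 16x. Since p(0) = det(-L) = 0, x divides p(x). The largest eigenvalue, 4, is at most the vertex count 4.

x^4 - 8x^3 + 20x^2 - 16x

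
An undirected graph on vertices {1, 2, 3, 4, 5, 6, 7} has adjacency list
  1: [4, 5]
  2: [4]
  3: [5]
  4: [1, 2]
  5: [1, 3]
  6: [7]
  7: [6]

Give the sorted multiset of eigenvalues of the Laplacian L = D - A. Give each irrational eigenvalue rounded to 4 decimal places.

[0, 0, 0.3820, 1.3820, 2, 2.6180, 3.6180]

With the vertex order [1, 2, 3, 4, 5, 6, 7], the degrees are [2, 1, 1, 2, 2, 1, 1], giving D = diag(2, 1, 1, 2, 2, 1, 1) and L = D - A. Since every row of L sums to 0, the all-ones vector is in the kernel and 0 is an eigenvalue. The 2 zero eigenvalues correspond to the 2 connected components. The largest eigenvalue, 3.6180, is at most the vertex count 7.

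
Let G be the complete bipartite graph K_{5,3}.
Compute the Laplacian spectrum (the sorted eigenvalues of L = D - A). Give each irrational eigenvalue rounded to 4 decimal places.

[0, 3, 3, 3, 3, 5, 5, 8]

The graph has 8 vertices and degree multiset [5, 5, 5, 3, 3, 3, 3, 3]; D is the diagonal matrix of degrees and L = D - A. Since every row of L sums to 0, the all-ones vector is in the kernel and 0 is an eigenvalue. The single zero eigenvalue shows the graph is connected. By the matrix-tree theorem the graph has (1/8) * product of the nonzero eigenvalues = 2025 spanning trees.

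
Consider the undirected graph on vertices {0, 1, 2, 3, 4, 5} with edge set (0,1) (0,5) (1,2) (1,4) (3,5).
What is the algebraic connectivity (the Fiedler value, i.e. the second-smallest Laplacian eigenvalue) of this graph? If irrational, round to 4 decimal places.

0.3249

Reading degrees in the order [0, 1, 2, 3, 4, 5] gives [2, 3, 1, 1, 1, 2]; set D = diag(2, 3, 1, 1, 1, 2) and form L = D - A. The smallest Laplacian eigenvalue is always 0. The next one, lambda_2 = 0.3249, measures how hard the graph is to disconnect: larger values mean better connectivity. The largest eigenvalue, 4.2143, is at most the vertex count 6. There is one zero in the spectrum, matching the 1 component.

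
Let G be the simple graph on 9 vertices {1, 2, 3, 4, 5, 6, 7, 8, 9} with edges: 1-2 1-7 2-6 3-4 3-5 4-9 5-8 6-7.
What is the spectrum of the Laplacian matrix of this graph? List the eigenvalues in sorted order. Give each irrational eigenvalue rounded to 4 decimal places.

[0, 0, 0.3820, 1.3820, 2, 2, 2.6180, 3.6180, 4]

Each diagonal entry of L is the vertex degree and each off-diagonal entry is -1 where an edge is present, 0 otherwise; in the order [1, 2, 3, 4, 5, 6, 7, 8, 9] the diagonal is [2, 2, 2, 2, 2, 2, 2, 1, 1]. The multiplicity of 0 as a Laplacian eigenvalue equals the number of connected components. The 2 zero eigenvalues correspond to the 2 connected components. The largest eigenvalue, 4, is at most the vertex count 9. The eigenvalues sum to 16, which equals trace(L) = 2|E|.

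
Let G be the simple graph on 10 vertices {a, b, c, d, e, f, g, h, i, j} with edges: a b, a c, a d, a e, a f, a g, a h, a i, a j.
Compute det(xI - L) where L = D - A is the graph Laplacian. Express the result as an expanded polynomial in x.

With the vertex order [a, b, c, d, e, f, g, h, i, j], the degrees are [9, 1, 1, 1, 1, 1, 1, 1, 1, 1], giving D = diag(9, 1, 1, 1, 1, 1, 1, 1, 1, 1) and L = D - A. The eigenvalues of L are [0, 1, 1, 1, 1, 1, 1, 1, 1, 10]; the characteristic polynomial is the product of (x - lambda_i), which multiplies out to x^10 - 18x^9 + 108x^8 - 336x^7 + 630x^6 - 756x^5 + 588x^4 - 288x^3 + 81x^2 - 10x. Since p(0) = det(-L) = 0, x divides p(x).

x^10 - 18x^9 + 108x^8 - 336x^7 + 630x^6 - 756x^5 + 588x^4 - 288x^3 + 81x^2 - 10x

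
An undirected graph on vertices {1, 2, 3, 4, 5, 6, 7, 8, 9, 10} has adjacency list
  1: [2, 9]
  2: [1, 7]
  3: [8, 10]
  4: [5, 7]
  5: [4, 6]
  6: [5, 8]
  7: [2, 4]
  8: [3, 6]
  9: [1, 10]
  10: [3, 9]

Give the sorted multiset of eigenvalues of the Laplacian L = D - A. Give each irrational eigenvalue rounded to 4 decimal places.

[0, 0.3820, 0.3820, 1.3820, 1.3820, 2.6180, 2.6180, 3.6180, 3.6180, 4]

Each diagonal entry of L is the vertex degree and each off-diagonal entry is -1 where an edge is present, 0 otherwise; in the order [1, 2, 3, 4, 5, 6, 7, 8, 9, 10] the diagonal is [2, 2, 2, 2, 2, 2, 2, 2, 2, 2]. Diagonalising L (or applying a numerical eigensolver to the 10x10 matrix) gives the spectrum above.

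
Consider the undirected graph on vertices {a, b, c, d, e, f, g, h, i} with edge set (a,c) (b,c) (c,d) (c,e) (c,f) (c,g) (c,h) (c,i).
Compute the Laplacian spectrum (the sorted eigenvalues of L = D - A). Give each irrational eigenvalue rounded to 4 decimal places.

[0, 1, 1, 1, 1, 1, 1, 1, 9]

Reading degrees in the order [a, b, c, d, e, f, g, h, i] gives [1, 1, 8, 1, 1, 1, 1, 1, 1]; set D = diag(1, 1, 8, 1, 1, 1, 1, 1, 1) and form L = D - A. The multiplicity of 0 as a Laplacian eigenvalue equals the number of connected components. The single zero eigenvalue shows the graph is connected.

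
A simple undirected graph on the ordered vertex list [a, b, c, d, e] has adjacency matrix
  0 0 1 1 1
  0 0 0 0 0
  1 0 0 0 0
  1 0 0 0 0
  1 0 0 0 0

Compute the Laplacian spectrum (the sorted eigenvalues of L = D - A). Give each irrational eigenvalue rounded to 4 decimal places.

With the vertex order [a, b, c, d, e], the degrees are [3, 0, 1, 1, 1], giving D = diag(3, 0, 1, 1, 1) and L = D - A. The multiplicity of 0 as a Laplacian eigenvalue equals the number of connected components. The 2 zero eigenvalues correspond to the 2 connected components. There are 2 zeros in the spectrum, matching the 2 components. The eigenvalues sum to 6, which equals trace(L) = 2|E|.

[0, 0, 1, 1, 4]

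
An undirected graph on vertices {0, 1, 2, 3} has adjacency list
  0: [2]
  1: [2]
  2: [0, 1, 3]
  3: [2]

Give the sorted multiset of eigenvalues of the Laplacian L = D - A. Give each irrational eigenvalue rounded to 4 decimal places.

[0, 1, 1, 4]

Reading degrees in the order [0, 1, 2, 3] gives [1, 1, 3, 1]; set D = diag(1, 1, 3, 1) and form L = D - A. Since every row of L sums to 0, the all-ones vector is in the kernel and 0 is an eigenvalue. The eigenvalues sum to 6, which equals trace(L) = 2|E|.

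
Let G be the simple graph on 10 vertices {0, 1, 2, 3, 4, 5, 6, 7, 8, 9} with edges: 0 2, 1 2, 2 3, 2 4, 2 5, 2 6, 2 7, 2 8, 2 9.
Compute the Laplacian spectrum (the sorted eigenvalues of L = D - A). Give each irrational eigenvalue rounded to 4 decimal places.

With the vertex order [0, 1, 2, 3, 4, 5, 6, 7, 8, 9], the degrees are [1, 1, 9, 1, 1, 1, 1, 1, 1, 1], giving D = diag(1, 1, 9, 1, 1, 1, 1, 1, 1, 1) and L = D - A. Diagonalising L (or applying a numerical eigensolver to the 10x10 matrix) gives the spectrum above. There is one zero in the spectrum, matching the 1 component. The largest eigenvalue, 10, is at most the vertex count 10.

[0, 1, 1, 1, 1, 1, 1, 1, 1, 10]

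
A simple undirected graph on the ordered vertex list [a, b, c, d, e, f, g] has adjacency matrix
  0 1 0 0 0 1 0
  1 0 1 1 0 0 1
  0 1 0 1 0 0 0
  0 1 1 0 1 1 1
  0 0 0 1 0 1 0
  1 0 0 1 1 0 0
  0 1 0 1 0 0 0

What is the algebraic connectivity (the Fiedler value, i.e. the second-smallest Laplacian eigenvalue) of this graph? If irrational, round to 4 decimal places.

Each diagonal entry of L is the vertex degree and each off-diagonal entry is -1 where an edge is present, 0 otherwise; in the order [a, b, c, d, e, f, g] the diagonal is [2, 4, 2, 5, 2, 3, 2]. The smallest Laplacian eigenvalue is always 0. The next one, lambda_2 = 1.3010, measures how hard the graph is to disconnect: larger values mean better connectivity.

1.3010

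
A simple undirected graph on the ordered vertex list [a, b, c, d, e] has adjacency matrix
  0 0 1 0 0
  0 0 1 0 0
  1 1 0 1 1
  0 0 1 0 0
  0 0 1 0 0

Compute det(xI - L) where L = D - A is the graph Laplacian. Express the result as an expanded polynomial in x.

Each diagonal entry of L is the vertex degree and each off-diagonal entry is -1 where an edge is present, 0 otherwise; in the order [a, b, c, d, e] the diagonal is [1, 1, 4, 1, 1]. Computing det(xI - L) by cofactor expansion (or equivalently via sum-over-permutations) gives x^5 - 8x^4 + 18x^3 - 16x^2 + 5x. Since p(0) = det(-L) = 0, x divides p(x). By the matrix-tree theorem the graph has (1/5) * product of the nonzero eigenvalues = 1 spanning tree.

x^5 - 8x^4 + 18x^3 - 16x^2 + 5x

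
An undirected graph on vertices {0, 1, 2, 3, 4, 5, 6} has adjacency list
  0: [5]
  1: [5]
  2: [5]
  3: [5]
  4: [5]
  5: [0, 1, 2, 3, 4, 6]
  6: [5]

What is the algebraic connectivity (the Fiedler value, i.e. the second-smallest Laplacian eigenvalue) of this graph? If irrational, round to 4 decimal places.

1

With the vertex order [0, 1, 2, 3, 4, 5, 6], the degrees are [1, 1, 1, 1, 1, 6, 1], giving D = diag(1, 1, 1, 1, 1, 6, 1) and L = D - A. Computing the eigenvalues of L and sorting gives [0, 1, 1, 1, 1, 1, 7]. The Fiedler value lambda_2 = 1 is strictly positive, so the graph is connected. The eigenvalues sum to 12, which equals trace(L) = 2|E|.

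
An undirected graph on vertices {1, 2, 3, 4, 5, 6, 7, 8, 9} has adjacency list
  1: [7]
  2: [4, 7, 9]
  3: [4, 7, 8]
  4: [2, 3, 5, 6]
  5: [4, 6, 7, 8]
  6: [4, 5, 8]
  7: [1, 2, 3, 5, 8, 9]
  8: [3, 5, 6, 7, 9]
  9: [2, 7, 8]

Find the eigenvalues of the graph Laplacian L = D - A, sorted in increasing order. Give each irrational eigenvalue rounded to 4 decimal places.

Each diagonal entry of L is the vertex degree and each off-diagonal entry is -1 where an edge is present, 0 otherwise; in the order [1, 2, 3, 4, 5, 6, 7, 8, 9] the diagonal is [1, 3, 3, 4, 4, 3, 6, 5, 3]. Since every row of L sums to 0, the all-ones vector is in the kernel and 0 is an eigenvalue. The single zero eigenvalue shows the graph is connected.

[0, 0.9243, 1.9635, 2.7750, 3.1464, 4.4022, 5.0293, 6.4568, 7.3024]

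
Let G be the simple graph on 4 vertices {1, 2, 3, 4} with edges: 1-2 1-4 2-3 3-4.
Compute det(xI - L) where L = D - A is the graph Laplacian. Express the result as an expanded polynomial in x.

Each diagonal entry of L is the vertex degree and each off-diagonal entry is -1 where an edge is present, 0 otherwise; in the order [1, 2, 3, 4] the diagonal is [2, 2, 2, 2]. L has integer entries, so p(x) = det(xI - L) has integer coefficients. Expanding the determinant yields x^4 - 8x^3 + 20x^2 - 16x. The coefficient of x^3 equals -trace(L) = -8, matching the sum of degrees.

x^4 - 8x^3 + 20x^2 - 16x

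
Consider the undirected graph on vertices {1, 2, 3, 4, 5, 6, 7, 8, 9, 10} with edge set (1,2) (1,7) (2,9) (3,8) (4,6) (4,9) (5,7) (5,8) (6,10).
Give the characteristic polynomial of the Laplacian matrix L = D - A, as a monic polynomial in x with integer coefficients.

x^10 - 18x^9 + 136x^8 - 560x^7 + 1365x^6 - 2002x^5 + 1716x^4 - 792x^3 + 165x^2 - 10x

With the vertex order [1, 2, 3, 4, 5, 6, 7, 8, 9, 10], the degrees are [2, 2, 1, 2, 2, 2, 2, 2, 2, 1], giving D = diag(2, 2, 1, 2, 2, 2, 2, 2, 2, 1) and L = D - A. Computing det(xI - L) by cofactor expansion (or equivalently via sum-over-permutations) gives x^10 - 18x^9 + 136x^8 - 560x^7 + 1365x^6 - 2002x^5 + 1716x^4 - 792x^3 + 165x^2 - 10x. The constant term is 0 because L is singular (the all-ones vector lies in its kernel).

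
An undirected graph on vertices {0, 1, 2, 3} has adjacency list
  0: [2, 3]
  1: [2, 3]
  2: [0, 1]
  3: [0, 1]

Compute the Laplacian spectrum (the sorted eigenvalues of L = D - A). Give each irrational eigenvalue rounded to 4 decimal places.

With the vertex order [0, 1, 2, 3], the degrees are [2, 2, 2, 2], giving D = diag(2, 2, 2, 2) and L = D - A. Diagonalising L (or applying a numerical eigensolver to the 4x4 matrix) gives the spectrum above. The single zero eigenvalue shows the graph is connected. By the matrix-tree theorem the graph has (1/4) * product of the nonzero eigenvalues = 4 spanning trees.

[0, 2, 2, 4]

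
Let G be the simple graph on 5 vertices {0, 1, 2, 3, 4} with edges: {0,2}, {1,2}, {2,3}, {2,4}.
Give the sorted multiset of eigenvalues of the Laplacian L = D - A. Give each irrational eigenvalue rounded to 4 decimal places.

[0, 1, 1, 1, 5]

Each diagonal entry of L is the vertex degree and each off-diagonal entry is -1 where an edge is present, 0 otherwise; in the order [0, 1, 2, 3, 4] the diagonal is [1, 1, 4, 1, 1]. Diagonalising L (or applying a numerical eigensolver to the 5x5 matrix) gives the spectrum above. The eigenvalues sum to 8, which equals trace(L) = 2|E|.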